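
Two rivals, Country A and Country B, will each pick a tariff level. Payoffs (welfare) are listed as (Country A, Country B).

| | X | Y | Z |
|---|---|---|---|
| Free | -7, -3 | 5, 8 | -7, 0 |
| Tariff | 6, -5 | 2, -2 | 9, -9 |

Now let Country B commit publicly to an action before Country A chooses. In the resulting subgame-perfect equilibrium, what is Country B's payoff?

8

Country A best-responds to each possible Country B move:
- X: BR = Tariff, leader payoff -5.
- Y: BR = Free, leader payoff 8.
- Z: BR = Tariff, leader payoff -9.
Among -5, 8, -9, the best is 8 at Y. Subgame-perfect outcome: (Free, Y) with payoffs (5, 8).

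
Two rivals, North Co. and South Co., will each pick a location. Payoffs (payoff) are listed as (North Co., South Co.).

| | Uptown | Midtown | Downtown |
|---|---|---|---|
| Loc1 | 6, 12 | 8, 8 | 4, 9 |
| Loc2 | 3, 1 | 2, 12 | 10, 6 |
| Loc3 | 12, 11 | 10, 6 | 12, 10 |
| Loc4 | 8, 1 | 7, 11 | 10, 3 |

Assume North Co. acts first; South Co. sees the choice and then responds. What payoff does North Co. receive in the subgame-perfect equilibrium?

Work backward from South Co.'s decision.
- Loc1: BR = Uptown, leader payoff 6.
- Loc2: BR = Midtown, leader payoff 2.
- Loc3: BR = Uptown, leader payoff 12.
- Loc4: BR = Midtown, leader payoff 7.
North Co.'s induced payoffs are 6, 2, 12, 7, so North Co. commits to Loc3. Subgame-perfect outcome: (Loc3, Uptown) with payoffs (12, 11).

12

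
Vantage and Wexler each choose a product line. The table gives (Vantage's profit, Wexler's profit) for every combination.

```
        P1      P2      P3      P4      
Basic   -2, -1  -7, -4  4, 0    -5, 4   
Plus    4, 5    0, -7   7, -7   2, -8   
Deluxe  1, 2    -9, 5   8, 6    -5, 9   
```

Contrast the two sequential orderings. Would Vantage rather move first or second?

second

If Vantage leads: Wexler's best replies are Basic→P4, Plus→P1, Deluxe→P4; Vantage's induced payoffs -5, 4, -5; outcome (Plus, P1), payoffs (4, 5).
If Wexler leads: Vantage's best replies are P1→Plus, P2→Plus, P3→Deluxe, P4→Plus; Wexler's induced payoffs 5, -7, 6, -8; outcome (Deluxe, P3), payoffs (8, 6).
Vantage gets 4 moving first and 8 moving second, so Vantage prefers to move second.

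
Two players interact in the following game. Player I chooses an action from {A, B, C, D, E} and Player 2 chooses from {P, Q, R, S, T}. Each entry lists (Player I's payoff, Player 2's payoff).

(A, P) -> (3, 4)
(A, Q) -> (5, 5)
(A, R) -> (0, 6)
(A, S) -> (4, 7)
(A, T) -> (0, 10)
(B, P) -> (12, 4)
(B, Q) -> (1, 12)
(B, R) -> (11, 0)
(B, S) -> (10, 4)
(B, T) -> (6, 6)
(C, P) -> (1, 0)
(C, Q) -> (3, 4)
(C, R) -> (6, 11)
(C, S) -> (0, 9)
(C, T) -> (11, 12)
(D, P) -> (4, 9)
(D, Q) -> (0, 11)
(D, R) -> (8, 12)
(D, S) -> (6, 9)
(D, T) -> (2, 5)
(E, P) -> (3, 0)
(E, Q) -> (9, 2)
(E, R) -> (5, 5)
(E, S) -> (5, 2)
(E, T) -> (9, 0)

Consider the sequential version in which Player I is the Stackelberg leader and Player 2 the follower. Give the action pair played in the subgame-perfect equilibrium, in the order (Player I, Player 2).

(C, T)

Solve by backward induction (Player I leads).
- A → Player 2 plays T (best of 4, 5, 6, 7, 10); Player I gets 0.
- B → Player 2 plays Q (best of 4, 12, 0, 4, 6); Player I gets 1.
- C → Player 2 plays T (best of 0, 4, 11, 9, 12); Player I gets 11.
- D → Player 2 plays R (best of 9, 11, 12, 9, 5); Player I gets 8.
- E → Player 2 plays R (best of 0, 2, 5, 2, 0); Player I gets 5.
Player I's induced payoffs are 0, 1, 11, 8, 5, so Player I commits to C. Subgame-perfect outcome: (C, T) with payoffs (11, 12).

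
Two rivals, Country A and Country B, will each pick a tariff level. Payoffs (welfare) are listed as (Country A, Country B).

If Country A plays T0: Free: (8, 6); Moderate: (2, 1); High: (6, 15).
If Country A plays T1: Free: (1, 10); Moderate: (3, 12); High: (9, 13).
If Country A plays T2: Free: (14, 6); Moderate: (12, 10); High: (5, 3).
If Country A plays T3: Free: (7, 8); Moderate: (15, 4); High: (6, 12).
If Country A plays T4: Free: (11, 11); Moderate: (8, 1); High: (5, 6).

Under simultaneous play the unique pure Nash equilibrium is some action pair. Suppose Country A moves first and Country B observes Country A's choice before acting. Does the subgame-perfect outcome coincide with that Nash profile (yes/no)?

Work backward from Country B's decision.
- T0: Country B compares 6, 1, 15 and picks High; Country A would get 6.
- T1: Country B compares 10, 12, 13 and picks High; Country A would get 9.
- T2: Country B compares 6, 10, 3 and picks Moderate; Country A would get 12.
- T3: Country B compares 8, 4, 12 and picks High; Country A would get 6.
- T4: Country B compares 11, 1, 6 and picks Free; Country A would get 11.
Maximizing over 6, 9, 12, 6, 11, Country A chooses T2. Subgame-perfect outcome: (T2, Moderate) with payoffs (12, 10).
Under simultaneous play:
Country A's best replies: Free→T2; Moderate→T3; High→T1.
Country B's best replies: T0→High; T1→High; T2→Moderate; T3→High; T4→Free.
The unique mutual best reply is (T1, High), giving (9, 13).
Sequential outcome (T2, Moderate) differs from the Nash profile (T1, High).

no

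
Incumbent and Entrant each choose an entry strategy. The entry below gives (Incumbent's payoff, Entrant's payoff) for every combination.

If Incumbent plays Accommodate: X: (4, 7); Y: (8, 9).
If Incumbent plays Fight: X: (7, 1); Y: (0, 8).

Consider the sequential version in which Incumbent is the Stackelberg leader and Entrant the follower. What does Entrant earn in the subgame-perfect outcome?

Backward induction with Incumbent moving first.
- Accommodate: Entrant compares 7, 9 and picks Y; Incumbent would get 8.
- Fight: Entrant compares 1, 8 and picks Y; Incumbent would get 0.
Among 8, 0, the best is 8 at Accommodate. Subgame-perfect outcome: (Accommodate, Y) with payoffs (8, 9).

9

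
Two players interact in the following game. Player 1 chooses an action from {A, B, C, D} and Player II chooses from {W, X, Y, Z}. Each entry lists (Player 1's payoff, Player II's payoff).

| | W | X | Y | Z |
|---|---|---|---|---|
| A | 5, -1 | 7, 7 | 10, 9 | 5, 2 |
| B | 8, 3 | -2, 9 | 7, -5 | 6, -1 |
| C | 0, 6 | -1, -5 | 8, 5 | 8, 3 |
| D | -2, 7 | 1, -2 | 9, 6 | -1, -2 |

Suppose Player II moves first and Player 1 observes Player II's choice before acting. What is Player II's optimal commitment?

Y

Backward induction with Player II moving first.
- W → Player 1 plays B (best of 5, 8, 0, -2); Player II gets 3.
- X → Player 1 plays A (best of 7, -2, -1, 1); Player II gets 7.
- Y → Player 1 plays A (best of 10, 7, 8, 9); Player II gets 9.
- Z → Player 1 plays C (best of 5, 6, 8, -1); Player II gets 3.
Among 3, 7, 9, 3, the best is 9 at Y. Subgame-perfect outcome: (A, Y) with payoffs (10, 9).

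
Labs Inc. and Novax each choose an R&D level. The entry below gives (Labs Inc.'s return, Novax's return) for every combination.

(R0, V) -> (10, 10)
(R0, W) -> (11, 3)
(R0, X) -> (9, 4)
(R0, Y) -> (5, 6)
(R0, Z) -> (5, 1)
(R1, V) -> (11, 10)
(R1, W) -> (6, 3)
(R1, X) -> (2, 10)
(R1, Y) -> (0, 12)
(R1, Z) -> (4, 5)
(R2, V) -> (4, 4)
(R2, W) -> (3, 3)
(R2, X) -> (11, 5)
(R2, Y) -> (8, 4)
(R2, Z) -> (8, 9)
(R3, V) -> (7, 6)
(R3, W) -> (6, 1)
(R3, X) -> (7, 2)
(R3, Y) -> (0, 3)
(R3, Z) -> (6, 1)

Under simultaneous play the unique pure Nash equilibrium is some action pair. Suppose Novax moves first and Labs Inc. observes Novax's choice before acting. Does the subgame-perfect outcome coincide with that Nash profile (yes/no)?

Work backward from Labs Inc.'s decision.
- V: Labs Inc. compares 10, 11, 4, 7 and picks R1; Novax would get 10.
- W: Labs Inc. compares 11, 6, 3, 6 and picks R0; Novax would get 3.
- X: Labs Inc. compares 9, 2, 11, 7 and picks R2; Novax would get 5.
- Y: Labs Inc. compares 5, 0, 8, 0 and picks R2; Novax would get 4.
- Z: Labs Inc. compares 5, 4, 8, 6 and picks R2; Novax would get 9.
Novax's induced payoffs are 10, 3, 5, 4, 9, so Novax commits to V. Subgame-perfect outcome: (R1, V) with payoffs (11, 10).
For the simultaneous game, intersect best replies.
Labs Inc.'s best replies: V→R1; W→R0; X→R2; Y→R2; Z→R2.
Novax's best replies: R0→V; R1→Y; R2→Z; R3→V.
The unique mutual best reply is (R2, Z), giving (8, 9).
Sequential outcome (R1, V) differs from the Nash profile (R2, Z).

no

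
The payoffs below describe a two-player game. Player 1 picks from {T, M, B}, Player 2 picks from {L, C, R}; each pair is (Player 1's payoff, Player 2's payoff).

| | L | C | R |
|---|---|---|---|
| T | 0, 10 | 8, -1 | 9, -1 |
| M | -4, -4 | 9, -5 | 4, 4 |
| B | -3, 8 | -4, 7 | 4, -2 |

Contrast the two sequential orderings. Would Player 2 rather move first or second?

If Player 1 leads: Player 2's best replies are T→L, M→R, B→L; Player 1's induced payoffs 0, 4, -3; outcome (M, R), payoffs (4, 4).
If Player 2 leads: Player 1's best replies are L→T, C→M, R→T; Player 2's induced payoffs 10, -5, -1; outcome (T, L), payoffs (0, 10).
Player 2 gets 10 moving first and 4 moving second, so Player 2 prefers to move first.

first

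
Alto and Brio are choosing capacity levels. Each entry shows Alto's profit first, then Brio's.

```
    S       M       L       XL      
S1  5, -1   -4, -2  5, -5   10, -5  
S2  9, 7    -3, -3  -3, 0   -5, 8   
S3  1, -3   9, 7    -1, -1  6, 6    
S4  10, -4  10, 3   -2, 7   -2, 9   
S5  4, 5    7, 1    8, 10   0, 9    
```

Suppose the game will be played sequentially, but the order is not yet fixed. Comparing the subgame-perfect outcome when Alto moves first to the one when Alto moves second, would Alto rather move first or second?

first

If Alto leads: Brio's best replies are S1→S, S2→XL, S3→M, S4→XL, S5→L; Alto's induced payoffs 5, -5, 9, -2, 8; outcome (S3, M), payoffs (9, 7).
If Brio leads: Alto's best replies are S→S4, M→S4, L→S5, XL→S1; Brio's induced payoffs -4, 3, 10, -5; outcome (S5, L), payoffs (8, 10).
Alto gets 9 moving first and 8 moving second, so Alto prefers to move first.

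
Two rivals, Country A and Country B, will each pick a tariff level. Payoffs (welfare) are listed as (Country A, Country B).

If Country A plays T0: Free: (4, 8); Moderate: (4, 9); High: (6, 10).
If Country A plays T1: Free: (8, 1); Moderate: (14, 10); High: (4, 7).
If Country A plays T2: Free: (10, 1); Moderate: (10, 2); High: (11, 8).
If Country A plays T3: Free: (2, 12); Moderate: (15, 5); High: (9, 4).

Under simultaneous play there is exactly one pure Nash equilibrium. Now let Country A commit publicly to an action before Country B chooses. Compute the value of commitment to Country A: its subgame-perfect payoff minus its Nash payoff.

Solve by backward induction (Country A leads).
- T0: Country B compares 8, 9, 10 and picks High; Country A would get 6.
- T1: Country B compares 1, 10, 7 and picks Moderate; Country A would get 14.
- T2: Country B compares 1, 2, 8 and picks High; Country A would get 11.
- T3: Country B compares 12, 5, 4 and picks Free; Country A would get 2.
Maximizing over 6, 14, 11, 2, Country A chooses T1. Subgame-perfect outcome: (T1, Moderate) with payoffs (14, 10).
Under simultaneous play:
Country A's best replies: Free→T2; Moderate→T3; High→T2.
Country B's best replies: T0→High; T1→Moderate; T2→High; T3→Free.
The unique mutual best reply is (T2, High), giving (11, 8).
Country A's commitment gain: 14 − 11 = 3.

3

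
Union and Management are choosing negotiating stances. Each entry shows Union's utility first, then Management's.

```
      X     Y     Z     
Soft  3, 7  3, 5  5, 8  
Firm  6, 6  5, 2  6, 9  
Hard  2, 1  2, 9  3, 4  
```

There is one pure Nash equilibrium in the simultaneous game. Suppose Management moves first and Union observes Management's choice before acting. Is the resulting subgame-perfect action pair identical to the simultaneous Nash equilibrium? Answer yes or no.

Solve by backward induction (Management leads).
- X: BR = Firm, leader payoff 6.
- Y: BR = Firm, leader payoff 2.
- Z: BR = Firm, leader payoff 9.
Among 6, 2, 9, the best is 9 at Z. Subgame-perfect outcome: (Firm, Z) with payoffs (6, 9).
Now find the simultaneous Nash equilibrium.
Union's best replies: X→Firm; Y→Firm; Z→Firm.
Management's best replies: Soft→Z; Firm→Z; Hard→Y.
Only (Firm, Z) has each player best-responding; Nash payoffs (6, 9).
Sequential outcome (Firm, Z) coincides with the Nash profile (Firm, Z).

yes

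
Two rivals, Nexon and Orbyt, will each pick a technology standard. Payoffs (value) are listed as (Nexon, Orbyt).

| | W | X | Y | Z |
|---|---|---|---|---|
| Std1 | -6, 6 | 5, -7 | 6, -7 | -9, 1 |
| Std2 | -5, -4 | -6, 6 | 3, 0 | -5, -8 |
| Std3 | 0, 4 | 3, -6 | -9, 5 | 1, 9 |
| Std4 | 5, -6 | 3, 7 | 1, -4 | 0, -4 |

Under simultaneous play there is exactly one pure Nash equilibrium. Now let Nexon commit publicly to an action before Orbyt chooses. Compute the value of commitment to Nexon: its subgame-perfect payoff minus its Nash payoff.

2

Backward induction with Nexon moving first.
- Std1: Orbyt compares 6, -7, -7, 1 and picks W; Nexon would get -6.
- Std2: Orbyt compares -4, 6, 0, -8 and picks X; Nexon would get -6.
- Std3: Orbyt compares 4, -6, 5, 9 and picks Z; Nexon would get 1.
- Std4: Orbyt compares -6, 7, -4, -4 and picks X; Nexon would get 3.
Nexon's induced payoffs are -6, -6, 1, 3, so Nexon commits to Std4. Subgame-perfect outcome: (Std4, X) with payoffs (3, 7).
For the simultaneous game, intersect best replies.
Nexon's best replies: W→Std4; X→Std1; Y→Std1; Z→Std3.
Orbyt's best replies: Std1→W; Std2→X; Std3→Z; Std4→X.
The unique mutual best reply is (Std3, Z), giving (1, 9).
Nexon's commitment gain: 3 − 1 = 2.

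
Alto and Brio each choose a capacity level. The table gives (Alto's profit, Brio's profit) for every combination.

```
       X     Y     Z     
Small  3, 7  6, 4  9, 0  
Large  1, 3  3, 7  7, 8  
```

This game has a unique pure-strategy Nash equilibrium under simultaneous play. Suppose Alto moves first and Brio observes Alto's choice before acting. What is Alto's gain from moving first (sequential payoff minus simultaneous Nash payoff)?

Solve by backward induction (Alto leads).
- Small: Brio compares 7, 4, 0 and picks X; Alto would get 3.
- Large: Brio compares 3, 7, 8 and picks Z; Alto would get 7.
Alto's induced payoffs are 3, 7, so Alto commits to Large. Subgame-perfect outcome: (Large, Z) with payoffs (7, 8).
Now find the simultaneous Nash equilibrium.
Alto's best replies: X→Small; Y→Small; Z→Small.
Brio's best replies: Small→X; Large→Z.
Only (Small, X) has each player best-responding; Nash payoffs (3, 7).
Alto's commitment gain: 7 − 3 = 4.

4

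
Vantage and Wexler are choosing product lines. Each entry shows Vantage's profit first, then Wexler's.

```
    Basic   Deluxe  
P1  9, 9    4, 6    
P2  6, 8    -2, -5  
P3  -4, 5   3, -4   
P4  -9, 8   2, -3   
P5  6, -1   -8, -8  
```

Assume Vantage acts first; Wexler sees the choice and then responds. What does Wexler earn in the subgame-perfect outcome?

Wexler best-responds to each possible Vantage move:
- P1 → Wexler plays Basic (best of 9, 6); Vantage gets 9.
- P2 → Wexler plays Basic (best of 8, -5); Vantage gets 6.
- P3 → Wexler plays Basic (best of 5, -4); Vantage gets -4.
- P4 → Wexler plays Basic (best of 8, -3); Vantage gets -9.
- P5 → Wexler plays Basic (best of -1, -8); Vantage gets 6.
Among 9, 6, -4, -9, 6, the best is 9 at P1. Subgame-perfect outcome: (P1, Basic) with payoffs (9, 9).

9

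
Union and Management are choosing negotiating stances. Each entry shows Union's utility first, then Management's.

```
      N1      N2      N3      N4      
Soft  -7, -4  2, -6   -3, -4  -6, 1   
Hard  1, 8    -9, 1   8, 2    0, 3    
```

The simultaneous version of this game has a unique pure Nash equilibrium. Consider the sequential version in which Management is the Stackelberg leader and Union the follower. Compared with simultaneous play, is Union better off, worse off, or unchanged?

Backward induction with Management moving first.
- N1: BR = Hard, leader payoff 8.
- N2: BR = Soft, leader payoff -6.
- N3: BR = Hard, leader payoff 2.
- N4: BR = Hard, leader payoff 3.
Among 8, -6, 2, 3, the best is 8 at N1. Subgame-perfect outcome: (Hard, N1) with payoffs (1, 8).
Now find the simultaneous Nash equilibrium.
Union's best replies: N1→Hard; N2→Soft; N3→Hard; N4→Hard.
Management's best replies: Soft→N4; Hard→N1.
The unique mutual best reply is (Hard, N1), giving (1, 8).
Union earns 1 sequentially versus 1 at the Nash outcome: unchanged.

unchanged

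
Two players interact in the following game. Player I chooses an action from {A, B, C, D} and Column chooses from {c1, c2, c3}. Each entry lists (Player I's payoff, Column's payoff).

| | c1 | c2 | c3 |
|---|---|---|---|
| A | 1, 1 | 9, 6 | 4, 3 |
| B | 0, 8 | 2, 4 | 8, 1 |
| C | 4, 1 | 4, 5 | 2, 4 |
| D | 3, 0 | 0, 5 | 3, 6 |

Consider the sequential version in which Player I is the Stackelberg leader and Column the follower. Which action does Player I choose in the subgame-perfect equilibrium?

Work backward from Column's decision.
- A: Column compares 1, 6, 3 and picks c2; Player I would get 9.
- B: Column compares 8, 4, 1 and picks c1; Player I would get 0.
- C: Column compares 1, 5, 4 and picks c2; Player I would get 4.
- D: Column compares 0, 5, 6 and picks c3; Player I would get 3.
Maximizing over 9, 0, 4, 3, Player I chooses A. Subgame-perfect outcome: (A, c2) with payoffs (9, 6).

A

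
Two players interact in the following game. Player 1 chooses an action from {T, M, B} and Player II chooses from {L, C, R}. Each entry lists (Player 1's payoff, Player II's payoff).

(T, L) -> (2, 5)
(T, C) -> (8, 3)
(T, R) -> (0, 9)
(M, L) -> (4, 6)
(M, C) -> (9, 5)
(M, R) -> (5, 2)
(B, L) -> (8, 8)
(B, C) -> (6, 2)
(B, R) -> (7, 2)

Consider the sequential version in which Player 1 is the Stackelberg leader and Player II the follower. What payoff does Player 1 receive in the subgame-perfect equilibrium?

8

Player II best-responds to each possible Player 1 move:
- T: Player II compares 5, 3, 9 and picks R; Player 1 would get 0.
- M: Player II compares 6, 5, 2 and picks L; Player 1 would get 4.
- B: Player II compares 8, 2, 2 and picks L; Player 1 would get 8.
Maximizing over 0, 4, 8, Player 1 chooses B. Subgame-perfect outcome: (B, L) with payoffs (8, 8).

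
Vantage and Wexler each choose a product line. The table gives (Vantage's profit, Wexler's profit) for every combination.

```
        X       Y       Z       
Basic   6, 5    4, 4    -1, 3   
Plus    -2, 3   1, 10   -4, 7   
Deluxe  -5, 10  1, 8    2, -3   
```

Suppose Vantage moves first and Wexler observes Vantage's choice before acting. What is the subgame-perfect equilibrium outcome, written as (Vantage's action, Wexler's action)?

(Basic, X)

Solve by backward induction (Vantage leads).
- Basic → Wexler plays X (best of 5, 4, 3); Vantage gets 6.
- Plus → Wexler plays Y (best of 3, 10, 7); Vantage gets 1.
- Deluxe → Wexler plays X (best of 10, 8, -3); Vantage gets -5.
Maximizing over 6, 1, -5, Vantage chooses Basic. Subgame-perfect outcome: (Basic, X) with payoffs (6, 5).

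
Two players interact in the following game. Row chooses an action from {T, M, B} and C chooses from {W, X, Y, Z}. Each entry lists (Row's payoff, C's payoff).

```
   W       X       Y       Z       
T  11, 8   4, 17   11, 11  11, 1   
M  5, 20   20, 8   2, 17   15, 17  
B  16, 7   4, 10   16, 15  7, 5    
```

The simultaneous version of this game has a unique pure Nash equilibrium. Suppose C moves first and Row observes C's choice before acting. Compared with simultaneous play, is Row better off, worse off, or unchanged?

Work backward from Row's decision.
- W → Row plays B (best of 11, 5, 16); C gets 7.
- X → Row plays M (best of 4, 20, 4); C gets 8.
- Y → Row plays B (best of 11, 2, 16); C gets 15.
- Z → Row plays M (best of 11, 15, 7); C gets 17.
Maximizing over 7, 8, 15, 17, C chooses Z. Subgame-perfect outcome: (M, Z) with payoffs (15, 17).
Now find the simultaneous Nash equilibrium.
Row's best replies: W→B; X→M; Y→B; Z→M.
C's best replies: T→X; M→W; B→Y.
The unique mutual best reply is (B, Y), giving (16, 15).
Row earns 15 sequentially versus 16 at the Nash outcome: worse off.

worse off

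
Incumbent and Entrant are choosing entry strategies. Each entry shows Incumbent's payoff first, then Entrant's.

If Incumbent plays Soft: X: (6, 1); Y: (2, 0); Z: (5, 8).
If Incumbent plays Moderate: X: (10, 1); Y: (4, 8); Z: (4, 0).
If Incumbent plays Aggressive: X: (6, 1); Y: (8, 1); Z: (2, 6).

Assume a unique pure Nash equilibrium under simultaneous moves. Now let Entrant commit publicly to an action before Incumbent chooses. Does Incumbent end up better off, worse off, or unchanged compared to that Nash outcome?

unchanged

Incumbent best-responds to each possible Entrant move:
- X: Incumbent compares 6, 10, 6 and picks Moderate; Entrant would get 1.
- Y: Incumbent compares 2, 4, 8 and picks Aggressive; Entrant would get 1.
- Z: Incumbent compares 5, 4, 2 and picks Soft; Entrant would get 8.
Among 1, 1, 8, the best is 8 at Z. Subgame-perfect outcome: (Soft, Z) with payoffs (5, 8).
Under simultaneous play:
Incumbent's best replies: X→Moderate; Y→Aggressive; Z→Soft.
Entrant's best replies: Soft→Z; Moderate→Y; Aggressive→Z.
Only (Soft, Z) has each player best-responding; Nash payoffs (5, 8).
Incumbent earns 5 sequentially versus 5 at the Nash outcome: unchanged.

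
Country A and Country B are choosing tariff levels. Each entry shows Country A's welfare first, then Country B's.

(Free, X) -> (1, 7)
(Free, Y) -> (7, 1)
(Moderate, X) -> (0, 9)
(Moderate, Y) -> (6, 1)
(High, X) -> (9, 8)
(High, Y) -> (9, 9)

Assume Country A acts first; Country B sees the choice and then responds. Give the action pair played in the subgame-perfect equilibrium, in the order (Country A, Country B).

(High, Y)

Backward induction with Country A moving first.
- Free → Country B plays X (best of 7, 1); Country A gets 1.
- Moderate → Country B plays X (best of 9, 1); Country A gets 0.
- High → Country B plays Y (best of 8, 9); Country A gets 9.
Country A's induced payoffs are 1, 0, 9, so Country A commits to High. Subgame-perfect outcome: (High, Y) with payoffs (9, 9).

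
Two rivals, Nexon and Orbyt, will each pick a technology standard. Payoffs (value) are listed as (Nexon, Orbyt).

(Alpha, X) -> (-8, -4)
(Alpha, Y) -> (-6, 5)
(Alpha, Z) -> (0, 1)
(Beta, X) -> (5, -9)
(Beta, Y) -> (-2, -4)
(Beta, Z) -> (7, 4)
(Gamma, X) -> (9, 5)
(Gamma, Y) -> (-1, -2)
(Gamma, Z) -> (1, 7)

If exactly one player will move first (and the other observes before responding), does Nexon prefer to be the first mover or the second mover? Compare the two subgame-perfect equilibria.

second

If Nexon leads: Orbyt's best replies are Alpha→Y, Beta→Z, Gamma→Z; Nexon's induced payoffs -6, 7, 1; outcome (Beta, Z), payoffs (7, 4).
If Orbyt leads: Nexon's best replies are X→Gamma, Y→Gamma, Z→Beta; Orbyt's induced payoffs 5, -2, 4; outcome (Gamma, X), payoffs (9, 5).
Nexon gets 7 moving first and 9 moving second, so Nexon prefers to move second.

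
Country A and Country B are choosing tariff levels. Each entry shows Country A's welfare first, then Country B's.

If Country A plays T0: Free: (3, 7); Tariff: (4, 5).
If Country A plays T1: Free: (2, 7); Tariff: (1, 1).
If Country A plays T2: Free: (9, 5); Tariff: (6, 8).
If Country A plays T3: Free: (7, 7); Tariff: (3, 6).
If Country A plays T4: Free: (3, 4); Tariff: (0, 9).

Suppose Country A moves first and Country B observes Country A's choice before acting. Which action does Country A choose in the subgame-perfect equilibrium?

T3

Solve by backward induction (Country A leads).
- T0 → Country B plays Free (best of 7, 5); Country A gets 3.
- T1 → Country B plays Free (best of 7, 1); Country A gets 2.
- T2 → Country B plays Tariff (best of 5, 8); Country A gets 6.
- T3 → Country B plays Free (best of 7, 6); Country A gets 7.
- T4 → Country B plays Tariff (best of 4, 9); Country A gets 0.
Maximizing over 3, 2, 6, 7, 0, Country A chooses T3. Subgame-perfect outcome: (T3, Free) with payoffs (7, 7).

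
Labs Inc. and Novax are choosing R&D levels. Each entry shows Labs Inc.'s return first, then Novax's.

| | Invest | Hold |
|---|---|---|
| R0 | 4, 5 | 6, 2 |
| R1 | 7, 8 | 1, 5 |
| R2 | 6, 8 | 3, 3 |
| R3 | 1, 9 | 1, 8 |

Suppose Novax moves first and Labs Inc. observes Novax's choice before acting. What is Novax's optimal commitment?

Solve by backward induction (Novax leads).
- Invest → Labs Inc. plays R1 (best of 4, 7, 6, 1); Novax gets 8.
- Hold → Labs Inc. plays R0 (best of 6, 1, 3, 1); Novax gets 2.
Among 8, 2, the best is 8 at Invest. Subgame-perfect outcome: (R1, Invest) with payoffs (7, 8).

Invest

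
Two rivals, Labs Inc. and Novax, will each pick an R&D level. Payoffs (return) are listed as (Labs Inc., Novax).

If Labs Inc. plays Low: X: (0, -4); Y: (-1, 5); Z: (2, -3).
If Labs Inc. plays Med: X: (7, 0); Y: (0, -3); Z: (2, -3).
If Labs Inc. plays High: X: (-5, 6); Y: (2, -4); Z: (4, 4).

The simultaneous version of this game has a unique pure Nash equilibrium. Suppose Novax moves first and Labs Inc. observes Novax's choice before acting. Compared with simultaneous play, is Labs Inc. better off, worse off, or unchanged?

worse off

Work backward from Labs Inc.'s decision.
- X → Labs Inc. plays Med (best of 0, 7, -5); Novax gets 0.
- Y → Labs Inc. plays High (best of -1, 0, 2); Novax gets -4.
- Z → Labs Inc. plays High (best of 2, 2, 4); Novax gets 4.
Maximizing over 0, -4, 4, Novax chooses Z. Subgame-perfect outcome: (High, Z) with payoffs (4, 4).
For the simultaneous game, intersect best replies.
Labs Inc.'s best replies: X→Med; Y→High; Z→High.
Novax's best replies: Low→Y; Med→X; High→X.
Only (Med, X) has each player best-responding; Nash payoffs (7, 0).
Labs Inc. earns 4 sequentially versus 7 at the Nash outcome: worse off.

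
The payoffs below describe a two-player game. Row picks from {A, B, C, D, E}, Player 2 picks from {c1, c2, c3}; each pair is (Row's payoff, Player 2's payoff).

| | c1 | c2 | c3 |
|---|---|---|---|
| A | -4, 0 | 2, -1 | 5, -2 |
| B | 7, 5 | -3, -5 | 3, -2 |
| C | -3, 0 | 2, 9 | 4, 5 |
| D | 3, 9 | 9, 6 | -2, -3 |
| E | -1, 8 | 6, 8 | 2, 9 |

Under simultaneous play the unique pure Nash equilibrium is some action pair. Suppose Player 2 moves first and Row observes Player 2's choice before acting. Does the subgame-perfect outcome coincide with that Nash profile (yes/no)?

Backward induction with Player 2 moving first.
- c1: Row compares -4, 7, -3, 3, -1 and picks B; Player 2 would get 5.
- c2: Row compares 2, -3, 2, 9, 6 and picks D; Player 2 would get 6.
- c3: Row compares 5, 3, 4, -2, 2 and picks A; Player 2 would get -2.
Among 5, 6, -2, the best is 6 at c2. Subgame-perfect outcome: (D, c2) with payoffs (9, 6).
Under simultaneous play:
Row's best replies: c1→B; c2→D; c3→A.
Player 2's best replies: A→c1; B→c1; C→c2; D→c1; E→c3.
Only (B, c1) has each player best-responding; Nash payoffs (7, 5).
Sequential outcome (D, c2) differs from the Nash profile (B, c1).

no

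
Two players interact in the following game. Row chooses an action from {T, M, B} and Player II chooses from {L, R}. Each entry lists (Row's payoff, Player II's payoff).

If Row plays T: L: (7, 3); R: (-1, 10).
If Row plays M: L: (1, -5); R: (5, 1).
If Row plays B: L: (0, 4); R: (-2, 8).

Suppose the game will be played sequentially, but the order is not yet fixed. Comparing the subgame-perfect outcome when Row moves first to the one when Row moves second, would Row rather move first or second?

If Row leads: Player II's best replies are T→R, M→R, B→R; Row's induced payoffs -1, 5, -2; outcome (M, R), payoffs (5, 1).
If Player II leads: Row's best replies are L→T, R→M; Player II's induced payoffs 3, 1; outcome (T, L), payoffs (7, 3).
Row gets 5 moving first and 7 moving second, so Row prefers to move second.

second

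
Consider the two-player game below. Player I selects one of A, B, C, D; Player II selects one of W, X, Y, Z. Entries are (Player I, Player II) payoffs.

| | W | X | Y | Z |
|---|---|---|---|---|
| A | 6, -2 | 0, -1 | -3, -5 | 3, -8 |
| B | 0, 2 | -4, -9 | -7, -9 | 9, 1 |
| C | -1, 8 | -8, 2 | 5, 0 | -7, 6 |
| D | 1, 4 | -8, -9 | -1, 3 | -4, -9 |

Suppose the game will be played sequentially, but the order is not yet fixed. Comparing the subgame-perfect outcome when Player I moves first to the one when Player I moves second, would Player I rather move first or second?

second

If Player I leads: Player II's best replies are A→X, B→W, C→W, D→W; Player I's induced payoffs 0, 0, -1, 1; outcome (D, W), payoffs (1, 4).
If Player II leads: Player I's best replies are W→A, X→A, Y→C, Z→B; Player II's induced payoffs -2, -1, 0, 1; outcome (B, Z), payoffs (9, 1).
Player I gets 1 moving first and 9 moving second, so Player I prefers to move second.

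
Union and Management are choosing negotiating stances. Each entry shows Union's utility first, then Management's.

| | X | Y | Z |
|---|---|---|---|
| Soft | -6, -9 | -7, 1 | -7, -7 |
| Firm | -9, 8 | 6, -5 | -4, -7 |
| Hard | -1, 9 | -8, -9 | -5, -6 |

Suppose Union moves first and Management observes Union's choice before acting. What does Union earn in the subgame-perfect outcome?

-1

Backward induction with Union moving first.
- Soft: Management compares -9, 1, -7 and picks Y; Union would get -7.
- Firm: Management compares 8, -5, -7 and picks X; Union would get -9.
- Hard: Management compares 9, -9, -6 and picks X; Union would get -1.
Union's induced payoffs are -7, -9, -1, so Union commits to Hard. Subgame-perfect outcome: (Hard, X) with payoffs (-1, 9).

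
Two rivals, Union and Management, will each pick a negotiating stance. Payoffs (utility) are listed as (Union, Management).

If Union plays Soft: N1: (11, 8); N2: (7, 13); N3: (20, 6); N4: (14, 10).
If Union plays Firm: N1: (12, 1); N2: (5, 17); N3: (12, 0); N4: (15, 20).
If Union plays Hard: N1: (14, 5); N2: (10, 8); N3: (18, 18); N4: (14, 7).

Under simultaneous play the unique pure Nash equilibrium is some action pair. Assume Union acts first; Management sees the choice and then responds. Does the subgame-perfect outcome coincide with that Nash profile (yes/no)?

no

Backward induction with Union moving first.
- Soft: Management compares 8, 13, 6, 10 and picks N2; Union would get 7.
- Firm: Management compares 1, 17, 0, 20 and picks N4; Union would get 15.
- Hard: Management compares 5, 8, 18, 7 and picks N3; Union would get 18.
Among 7, 15, 18, the best is 18 at Hard. Subgame-perfect outcome: (Hard, N3) with payoffs (18, 18).
Now find the simultaneous Nash equilibrium.
Union's best replies: N1→Hard; N2→Hard; N3→Soft; N4→Firm.
Management's best replies: Soft→N2; Firm→N4; Hard→N3.
The unique mutual best reply is (Firm, N4), giving (15, 20).
Sequential outcome (Hard, N3) differs from the Nash profile (Firm, N4).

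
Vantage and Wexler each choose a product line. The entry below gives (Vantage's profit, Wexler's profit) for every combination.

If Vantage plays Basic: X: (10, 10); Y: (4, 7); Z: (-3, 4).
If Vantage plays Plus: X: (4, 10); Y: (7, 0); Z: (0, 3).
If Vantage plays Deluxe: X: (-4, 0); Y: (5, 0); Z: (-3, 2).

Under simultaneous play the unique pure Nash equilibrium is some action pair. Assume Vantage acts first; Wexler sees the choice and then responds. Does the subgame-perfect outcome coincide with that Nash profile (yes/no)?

yes

Work backward from Wexler's decision.
- Basic: Wexler compares 10, 7, 4 and picks X; Vantage would get 10.
- Plus: Wexler compares 10, 0, 3 and picks X; Vantage would get 4.
- Deluxe: Wexler compares 0, 0, 2 and picks Z; Vantage would get -3.
Among 10, 4, -3, the best is 10 at Basic. Subgame-perfect outcome: (Basic, X) with payoffs (10, 10).
Under simultaneous play:
Vantage's best replies: X→Basic; Y→Plus; Z→Plus.
Wexler's best replies: Basic→X; Plus→X; Deluxe→Z.
The unique mutual best reply is (Basic, X), giving (10, 10).
Sequential outcome (Basic, X) coincides with the Nash profile (Basic, X).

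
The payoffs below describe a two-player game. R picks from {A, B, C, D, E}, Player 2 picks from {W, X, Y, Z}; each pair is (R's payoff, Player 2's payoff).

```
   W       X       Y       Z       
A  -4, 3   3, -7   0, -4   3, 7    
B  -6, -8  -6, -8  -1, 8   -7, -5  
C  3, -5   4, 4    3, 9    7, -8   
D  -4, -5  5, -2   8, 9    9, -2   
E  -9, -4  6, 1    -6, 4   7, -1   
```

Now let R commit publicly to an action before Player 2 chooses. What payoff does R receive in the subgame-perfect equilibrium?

8

Backward induction with R moving first.
- A: Player 2 compares 3, -7, -4, 7 and picks Z; R would get 3.
- B: Player 2 compares -8, -8, 8, -5 and picks Y; R would get -1.
- C: Player 2 compares -5, 4, 9, -8 and picks Y; R would get 3.
- D: Player 2 compares -5, -2, 9, -2 and picks Y; R would get 8.
- E: Player 2 compares -4, 1, 4, -1 and picks Y; R would get -6.
Among 3, -1, 3, 8, -6, the best is 8 at D. Subgame-perfect outcome: (D, Y) with payoffs (8, 9).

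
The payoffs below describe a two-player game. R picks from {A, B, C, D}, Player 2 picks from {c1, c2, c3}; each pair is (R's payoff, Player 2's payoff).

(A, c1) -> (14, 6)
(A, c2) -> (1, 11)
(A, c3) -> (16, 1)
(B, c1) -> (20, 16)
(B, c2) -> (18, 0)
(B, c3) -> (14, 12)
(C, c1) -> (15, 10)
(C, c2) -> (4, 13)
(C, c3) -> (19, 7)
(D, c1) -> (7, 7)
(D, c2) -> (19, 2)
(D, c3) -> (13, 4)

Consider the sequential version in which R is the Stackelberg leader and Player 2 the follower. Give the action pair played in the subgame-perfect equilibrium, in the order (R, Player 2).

Backward induction with R moving first.
- A → Player 2 plays c2 (best of 6, 11, 1); R gets 1.
- B → Player 2 plays c1 (best of 16, 0, 12); R gets 20.
- C → Player 2 plays c2 (best of 10, 13, 7); R gets 4.
- D → Player 2 plays c1 (best of 7, 2, 4); R gets 7.
Among 1, 20, 4, 7, the best is 20 at B. Subgame-perfect outcome: (B, c1) with payoffs (20, 16).

(B, c1)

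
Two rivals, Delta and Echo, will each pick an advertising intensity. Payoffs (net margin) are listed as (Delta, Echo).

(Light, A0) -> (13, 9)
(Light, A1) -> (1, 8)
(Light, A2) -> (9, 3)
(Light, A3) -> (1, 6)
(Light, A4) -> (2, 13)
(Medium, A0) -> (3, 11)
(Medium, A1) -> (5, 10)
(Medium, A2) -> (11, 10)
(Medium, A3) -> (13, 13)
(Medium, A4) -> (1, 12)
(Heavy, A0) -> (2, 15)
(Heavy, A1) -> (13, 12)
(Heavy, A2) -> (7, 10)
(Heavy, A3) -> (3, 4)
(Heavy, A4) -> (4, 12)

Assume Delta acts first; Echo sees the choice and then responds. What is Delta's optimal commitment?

Backward induction with Delta moving first.
- Light → Echo plays A4 (best of 9, 8, 3, 6, 13); Delta gets 2.
- Medium → Echo plays A3 (best of 11, 10, 10, 13, 12); Delta gets 13.
- Heavy → Echo plays A0 (best of 15, 12, 10, 4, 12); Delta gets 2.
Among 2, 13, 2, the best is 13 at Medium. Subgame-perfect outcome: (Medium, A3) with payoffs (13, 13).

Medium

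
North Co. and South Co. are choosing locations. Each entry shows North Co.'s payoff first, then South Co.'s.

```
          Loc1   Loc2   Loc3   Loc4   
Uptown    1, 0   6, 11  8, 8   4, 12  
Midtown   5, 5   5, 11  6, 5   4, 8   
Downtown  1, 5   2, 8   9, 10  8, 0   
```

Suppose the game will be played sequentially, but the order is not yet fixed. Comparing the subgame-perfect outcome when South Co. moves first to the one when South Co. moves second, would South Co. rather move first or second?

first

If North Co. leads: South Co.'s best replies are Uptown→Loc4, Midtown→Loc2, Downtown→Loc3; North Co.'s induced payoffs 4, 5, 9; outcome (Downtown, Loc3), payoffs (9, 10).
If South Co. leads: North Co.'s best replies are Loc1→Midtown, Loc2→Uptown, Loc3→Downtown, Loc4→Downtown; South Co.'s induced payoffs 5, 11, 10, 0; outcome (Uptown, Loc2), payoffs (6, 11).
South Co. gets 11 moving first and 10 moving second, so South Co. prefers to move first.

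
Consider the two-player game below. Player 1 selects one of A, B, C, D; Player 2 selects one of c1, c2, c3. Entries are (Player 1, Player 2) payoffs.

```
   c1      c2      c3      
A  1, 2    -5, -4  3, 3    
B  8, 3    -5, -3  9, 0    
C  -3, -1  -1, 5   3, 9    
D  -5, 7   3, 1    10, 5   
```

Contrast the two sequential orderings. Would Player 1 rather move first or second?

If Player 1 leads: Player 2's best replies are A→c3, B→c1, C→c3, D→c1; Player 1's induced payoffs 3, 8, 3, -5; outcome (B, c1), payoffs (8, 3).
If Player 2 leads: Player 1's best replies are c1→B, c2→D, c3→D; Player 2's induced payoffs 3, 1, 5; outcome (D, c3), payoffs (10, 5).
Player 1 gets 8 moving first and 10 moving second, so Player 1 prefers to move second.

second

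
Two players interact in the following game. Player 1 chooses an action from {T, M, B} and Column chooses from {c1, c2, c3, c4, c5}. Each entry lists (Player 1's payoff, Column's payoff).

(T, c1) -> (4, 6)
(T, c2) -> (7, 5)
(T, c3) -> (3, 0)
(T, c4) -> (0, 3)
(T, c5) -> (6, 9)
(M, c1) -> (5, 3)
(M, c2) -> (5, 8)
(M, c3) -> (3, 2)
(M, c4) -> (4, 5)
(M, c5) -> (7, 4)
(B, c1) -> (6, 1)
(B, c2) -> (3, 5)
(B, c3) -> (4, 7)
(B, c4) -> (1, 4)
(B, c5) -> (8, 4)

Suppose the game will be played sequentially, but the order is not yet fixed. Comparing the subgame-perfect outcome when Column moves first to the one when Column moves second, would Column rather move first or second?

second

If Player 1 leads: Column's best replies are T→c5, M→c2, B→c3; Player 1's induced payoffs 6, 5, 4; outcome (T, c5), payoffs (6, 9).
If Column leads: Player 1's best replies are c1→B, c2→T, c3→B, c4→M, c5→B; Column's induced payoffs 1, 5, 7, 5, 4; outcome (B, c3), payoffs (4, 7).
Column gets 7 moving first and 9 moving second, so Column prefers to move second.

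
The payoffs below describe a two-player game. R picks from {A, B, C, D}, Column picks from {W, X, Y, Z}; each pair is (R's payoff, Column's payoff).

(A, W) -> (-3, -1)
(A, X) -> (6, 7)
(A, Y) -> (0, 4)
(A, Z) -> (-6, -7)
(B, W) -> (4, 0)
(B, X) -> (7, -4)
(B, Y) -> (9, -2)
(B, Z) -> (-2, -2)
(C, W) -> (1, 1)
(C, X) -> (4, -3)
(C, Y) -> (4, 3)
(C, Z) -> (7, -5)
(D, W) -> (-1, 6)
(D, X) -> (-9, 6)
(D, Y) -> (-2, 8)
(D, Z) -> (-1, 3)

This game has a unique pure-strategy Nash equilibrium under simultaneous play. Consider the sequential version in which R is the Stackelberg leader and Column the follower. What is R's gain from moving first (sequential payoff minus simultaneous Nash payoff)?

Column best-responds to each possible R move:
- A → Column plays X (best of -1, 7, 4, -7); R gets 6.
- B → Column plays W (best of 0, -4, -2, -2); R gets 4.
- C → Column plays Y (best of 1, -3, 3, -5); R gets 4.
- D → Column plays Y (best of 6, 6, 8, 3); R gets -2.
R's induced payoffs are 6, 4, 4, -2, so R commits to A. Subgame-perfect outcome: (A, X) with payoffs (6, 7).
Under simultaneous play:
R's best replies: W→B; X→B; Y→B; Z→C.
Column's best replies: A→X; B→W; C→Y; D→Y.
The unique mutual best reply is (B, W), giving (4, 0).
R's commitment gain: 6 − 4 = 2.

2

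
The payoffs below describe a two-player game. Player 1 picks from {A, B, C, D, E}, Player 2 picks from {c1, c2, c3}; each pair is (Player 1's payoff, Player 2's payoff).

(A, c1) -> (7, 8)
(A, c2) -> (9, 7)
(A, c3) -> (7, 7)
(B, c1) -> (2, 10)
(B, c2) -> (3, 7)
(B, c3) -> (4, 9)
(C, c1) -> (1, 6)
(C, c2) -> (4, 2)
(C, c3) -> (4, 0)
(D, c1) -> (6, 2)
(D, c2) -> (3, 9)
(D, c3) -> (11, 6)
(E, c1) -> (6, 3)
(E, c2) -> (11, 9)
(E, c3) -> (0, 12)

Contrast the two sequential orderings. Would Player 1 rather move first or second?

If Player 1 leads: Player 2's best replies are A→c1, B→c1, C→c1, D→c2, E→c3; Player 1's induced payoffs 7, 2, 1, 3, 0; outcome (A, c1), payoffs (7, 8).
If Player 2 leads: Player 1's best replies are c1→A, c2→E, c3→D; Player 2's induced payoffs 8, 9, 6; outcome (E, c2), payoffs (11, 9).
Player 1 gets 7 moving first and 11 moving second, so Player 1 prefers to move second.

second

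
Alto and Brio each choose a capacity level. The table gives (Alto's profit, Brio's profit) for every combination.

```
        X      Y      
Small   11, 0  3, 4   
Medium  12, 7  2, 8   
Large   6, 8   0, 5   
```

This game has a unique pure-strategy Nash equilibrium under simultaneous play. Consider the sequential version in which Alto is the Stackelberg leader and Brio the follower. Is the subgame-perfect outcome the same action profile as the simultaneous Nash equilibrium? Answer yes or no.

Backward induction with Alto moving first.
- Small → Brio plays Y (best of 0, 4); Alto gets 3.
- Medium → Brio plays Y (best of 7, 8); Alto gets 2.
- Large → Brio plays X (best of 8, 5); Alto gets 6.
Alto's induced payoffs are 3, 2, 6, so Alto commits to Large. Subgame-perfect outcome: (Large, X) with payoffs (6, 8).
Now find the simultaneous Nash equilibrium.
Alto's best replies: X→Medium; Y→Small.
Brio's best replies: Small→Y; Medium→Y; Large→X.
The unique mutual best reply is (Small, Y), giving (3, 4).
Sequential outcome (Large, X) differs from the Nash profile (Small, Y).

no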